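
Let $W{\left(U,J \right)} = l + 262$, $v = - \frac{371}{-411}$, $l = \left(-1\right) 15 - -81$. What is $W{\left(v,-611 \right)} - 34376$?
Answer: $-34048$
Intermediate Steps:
$l = 66$ ($l = -15 + 81 = 66$)
$v = \frac{371}{411}$ ($v = \left(-371\right) \left(- \frac{1}{411}\right) = \frac{371}{411} \approx 0.90268$)
$W{\left(U,J \right)} = 328$ ($W{\left(U,J \right)} = 66 + 262 = 328$)
$W{\left(v,-611 \right)} - 34376 = 328 - 34376 = -34048$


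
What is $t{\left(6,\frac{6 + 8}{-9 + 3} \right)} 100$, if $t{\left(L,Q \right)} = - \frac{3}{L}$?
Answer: $-50$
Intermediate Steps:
$t{\left(6,\frac{6 + 8}{-9 + 3} \right)} 100 = - \frac{3}{6} \cdot 100 = \left(-3\right) \frac{1}{6} \cdot 100 = \left(- \frac{1}{2}\right) 100 = -50$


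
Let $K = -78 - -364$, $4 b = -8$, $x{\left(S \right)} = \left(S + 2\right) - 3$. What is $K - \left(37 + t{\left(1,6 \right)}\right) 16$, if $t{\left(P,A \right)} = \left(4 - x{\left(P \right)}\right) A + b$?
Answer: $-658$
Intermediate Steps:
$x{\left(S \right)} = -1 + S$ ($x{\left(S \right)} = \left(2 + S\right) - 3 = -1 + S$)
$b = -2$ ($b = \frac{1}{4} \left(-8\right) = -2$)
$K = 286$ ($K = -78 + 364 = 286$)
$t{\left(P,A \right)} = -2 + A \left(5 - P\right)$ ($t{\left(P,A \right)} = \left(4 - \left(-1 + P\right)\right) A - 2 = \left(5 - P\right) A - 2 = A \left(5 - P\right) - 2 = -2 + A \left(5 - P\right)$)
$K - \left(37 + t{\left(1,6 \right)}\right) 16 = 286 - \left(37 - \left(-28 + 6\right)\right) 16 = 286 - \left(37 - -22\right) 16 = 286 - \left(37 + 22\right) 16 = 286 - 59 \cdot 16 = 286 - 944 = -658$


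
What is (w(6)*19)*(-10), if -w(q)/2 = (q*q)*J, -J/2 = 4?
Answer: -109440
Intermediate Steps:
J = -8 (J = -2*4 = -8)
w(q) = 16*q² (w(q) = -2*q*q*(-8) = -2*q²*(-8) = -(-16)*q² = 16*q²)
(w(6)*19)*(-10) = ((16*6²)*19)*(-10) = ((16*36)*19)*(-10) = (576*19)*(-10) = 10944*(-10) = -109440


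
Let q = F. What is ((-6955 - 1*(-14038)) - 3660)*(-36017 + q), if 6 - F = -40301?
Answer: 14684670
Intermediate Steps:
F = 40307 (F = 6 - 1*(-40301) = 6 + 40301 = 40307)
q = 40307
((-6955 - 1*(-14038)) - 3660)*(-36017 + q) = ((-6955 - 1*(-14038)) - 3660)*(-36017 + 40307) = ((-6955 + 14038) - 3660)*4290 = (7083 - 3660)*4290 = 3423*4290 = 14684670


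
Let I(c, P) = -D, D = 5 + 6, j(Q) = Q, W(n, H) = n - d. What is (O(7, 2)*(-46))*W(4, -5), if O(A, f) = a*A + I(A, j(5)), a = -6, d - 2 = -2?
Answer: 9752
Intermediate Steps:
d = 0 (d = 2 - 2 = 0)
W(n, H) = n (W(n, H) = n - 1*0 = n + 0 = n)
D = 11
I(c, P) = -11 (I(c, P) = -1*11 = -11)
O(A, f) = -11 - 6*A (O(A, f) = -6*A - 11 = -11 - 6*A)
(O(7, 2)*(-46))*W(4, -5) = ((-11 - 6*7)*(-46))*4 = ((-11 - 42)*(-46))*4 = -53*(-46)*4 = 2438*4 = 9752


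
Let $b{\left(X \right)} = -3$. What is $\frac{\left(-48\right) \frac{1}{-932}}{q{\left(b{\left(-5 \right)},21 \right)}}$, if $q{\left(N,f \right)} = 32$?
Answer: $\frac{3}{1864} \approx 0.0016094$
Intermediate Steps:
$\frac{\left(-48\right) \frac{1}{-932}}{q{\left(b{\left(-5 \right)},21 \right)}} = \frac{\left(-48\right) \frac{1}{-932}}{32} = \left(-48\right) \left(- \frac{1}{932}\right) \frac{1}{32} = \frac{12}{233} \cdot \frac{1}{32} = \frac{3}{1864}$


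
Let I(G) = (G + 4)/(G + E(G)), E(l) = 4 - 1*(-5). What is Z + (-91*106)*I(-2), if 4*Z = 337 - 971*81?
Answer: -44669/2 ≈ -22335.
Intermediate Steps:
E(l) = 9 (E(l) = 4 + 5 = 9)
Z = -39157/2 (Z = (337 - 971*81)/4 = (337 - 78651)/4 = (¼)*(-78314) = -39157/2 ≈ -19579.)
I(G) = (4 + G)/(9 + G) (I(G) = (G + 4)/(G + 9) = (4 + G)/(9 + G))
Z + (-91*106)*I(-2) = -39157/2 + (-91*106)*((4 - 2)/(9 - 2)) = -39157/2 - 9646*2/7 = -39157/2 - 2756 = -44669/2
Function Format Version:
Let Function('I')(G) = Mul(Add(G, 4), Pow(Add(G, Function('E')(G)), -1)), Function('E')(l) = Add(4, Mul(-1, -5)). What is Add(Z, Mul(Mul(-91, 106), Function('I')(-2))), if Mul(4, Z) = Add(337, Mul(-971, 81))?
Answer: Rational(-44669, 2) ≈ -22335.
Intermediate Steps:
Function('E')(l) = 9 (Function('E')(l) = Add(4, 5) = 9)
Z = Rational(-39157, 2) (Z = Mul(Rational(1, 4), Add(337, Mul(-971, 81))) = Mul(Rational(1, 4), Add(337, -78651)) = Mul(Rational(1, 4), -78314) = Rational(-39157, 2) ≈ -19579.)
Function('I')(G) = Mul(Pow(Add(9, G), -1), Add(4, G)) (Function('I')(G) = Mul(Add(G, 4), Pow(Add(G, 9), -1)) = Mul(Add(4, G), Pow(Add(9, G), -1)) = Mul(Pow(Add(9, G), -1), Add(4, G)))
Add(Z, Mul(Mul(-91, 106), Function('I')(-2))) = Add(Rational(-39157, 2), Mul(Mul(-91, 106), Mul(Pow(Add(9, -2), -1), Add(4, -2)))) = Add(Rational(-39157, 2), Mul(-9646, Mul(Pow(7, -1), 2))) = Add(Rational(-39157, 2), Mul(-9646, Mul(Rational(1, 7), 2))) = Add(Rational(-39157, 2), Mul(-9646, Rational(2, 7))) = Add(Rational(-39157, 2), -2756) = Rational(-44669, 2)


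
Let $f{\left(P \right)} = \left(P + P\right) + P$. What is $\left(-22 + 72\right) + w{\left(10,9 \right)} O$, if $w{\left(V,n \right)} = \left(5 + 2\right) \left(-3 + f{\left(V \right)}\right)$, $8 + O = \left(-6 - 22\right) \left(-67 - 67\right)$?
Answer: $707666$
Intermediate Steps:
$f{\left(P \right)} = 3 P$ ($f{\left(P \right)} = 2 P + P = 3 P$)
$O = 3744$ ($O = -8 + \left(-6 - 22\right) \left(-67 - 67\right) = -8 - -3752 = -8 + 3752 = 3744$)
$w{\left(V,n \right)} = -21 + 21 V$ ($w{\left(V,n \right)} = \left(5 + 2\right) \left(-3 + 3 V\right) = 7 \left(-3 + 3 V\right) = -21 + 21 V$)
$\left(-22 + 72\right) + w{\left(10,9 \right)} O = \left(-22 + 72\right) + \left(-21 + 21 \cdot 10\right) 3744 = 50 + \left(-21 + 210\right) 3744 = 50 + 189 \cdot 3744 = 50 + 707616 = 707666$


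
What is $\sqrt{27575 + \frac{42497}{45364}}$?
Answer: $\frac{\sqrt{14187078352777}}{22682} \approx 166.06$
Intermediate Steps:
$\sqrt{27575 + \frac{42497}{45364}} = \sqrt{\frac{1250954797}{45364}} = \frac{\sqrt{14187078352777}}{22682}$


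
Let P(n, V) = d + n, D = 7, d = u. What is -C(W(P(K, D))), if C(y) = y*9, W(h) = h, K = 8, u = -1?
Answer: -63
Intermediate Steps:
d = -1
P(n, V) = -1 + n
C(y) = 9*y
-C(W(P(K, D))) = -9*(-1 + 8) = -9*7 = -1*63 = -63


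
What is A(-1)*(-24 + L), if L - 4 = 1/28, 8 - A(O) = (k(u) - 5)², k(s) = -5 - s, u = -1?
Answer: 40807/28 ≈ 1457.4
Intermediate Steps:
A(O) = -73 (A(O) = 8 - ((-5 - 1*(-1)) - 5)² = 8 - ((-5 + 1) - 5)² = 8 - (-4 - 5)² = 8 - 1*(-9)² = 8 - 1*81 = 8 - 81 = -73)
L = 113/28 (L = 4 + 1/28 = 113/28 ≈ 4.0357)
A(-1)*(-24 + L) = -73*(-24 + 113/28) = -73*(-559/28) = 40807/28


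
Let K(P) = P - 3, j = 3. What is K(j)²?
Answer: 0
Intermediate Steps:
K(P) = -3 + P
K(j)² = (-3 + 3)² = 0² = 0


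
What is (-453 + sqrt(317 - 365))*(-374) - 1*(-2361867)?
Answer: 2531289 - 1496*I*sqrt(3) ≈ 2.5313e+6 - 2591.1*I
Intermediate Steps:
(-453 + sqrt(317 - 365))*(-374) - 1*(-2361867) = (-453 + sqrt(-48))*(-374) + 2361867 = (-453 + 4*I*sqrt(3))*(-374) + 2361867 = (169422 - 1496*I*sqrt(3)) + 2361867 = 2531289 - 1496*I*sqrt(3)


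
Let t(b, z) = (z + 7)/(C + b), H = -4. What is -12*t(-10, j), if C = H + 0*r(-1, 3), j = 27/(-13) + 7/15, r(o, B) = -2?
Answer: 2102/455 ≈ 4.6198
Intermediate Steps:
j = -314/195 (j = 27*(-1/13) + 7*(1/15) = -27/13 + 7/15 = -314/195 ≈ -1.6103)
C = -4 (C = -4 + 0*(-2) = -4 + 0 = -4)
t(b, z) = (7 + z)/(-4 + b) (t(b, z) = (z + 7)/(-4 + b) = (7 + z)/(-4 + b))
-12*t(-10, j) = -12*(7 - 314/195)/(-4 - 10) = -12*1051/((-14)*195) = -(-6)*1051/(7*195) = -12*(-1051/2730) = 2102/455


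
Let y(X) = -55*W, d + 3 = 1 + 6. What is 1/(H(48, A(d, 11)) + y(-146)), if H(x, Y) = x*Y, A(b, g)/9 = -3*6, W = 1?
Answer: -1/7831 ≈ -0.00012770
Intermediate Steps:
d = 4 (d = -3 + (1 + 6) = -3 + 7 = 4)
A(b, g) = -162 (A(b, g) = 9*(-3*6) = 9*(-18) = -162)
y(X) = -55 (y(X) = -55*1 = -55)
H(x, Y) = Y*x
1/(H(48, A(d, 11)) + y(-146)) = 1/(-162*48 - 55) = 1/(-7776 - 55) = 1/(-7831) = -1/7831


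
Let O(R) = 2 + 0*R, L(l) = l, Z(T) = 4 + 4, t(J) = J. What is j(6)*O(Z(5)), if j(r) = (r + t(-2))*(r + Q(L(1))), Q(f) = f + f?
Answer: 64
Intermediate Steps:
Z(T) = 8
Q(f) = 2*f
j(r) = (-2 + r)*(2 + r) (j(r) = (r - 2)*(r + 2*1) = (-2 + r)*(r + 2) = (-2 + r)*(2 + r))
O(R) = 2 (O(R) = 2 + 0 = 2)
j(6)*O(Z(5)) = (-4 + 6**2)*2 = (-4 + 36)*2 = 32*2 = 64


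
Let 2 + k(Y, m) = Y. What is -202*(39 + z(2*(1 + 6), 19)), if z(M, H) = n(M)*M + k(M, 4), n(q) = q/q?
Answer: -13130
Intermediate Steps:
k(Y, m) = -2 + Y
n(q) = 1
z(M, H) = -2 + 2*M (z(M, H) = 1*M + (-2 + M) = M + (-2 + M) = -2 + 2*M)
-202*(39 + z(2*(1 + 6), 19)) = -202*(39 + (-2 + 2*(2*(1 + 6)))) = -202*(39 + (-2 + 2*(2*7))) = -202*(39 + (-2 + 2*14)) = -202*(39 + (-2 + 28)) = -202*(39 + 26) = -202*65 = -13130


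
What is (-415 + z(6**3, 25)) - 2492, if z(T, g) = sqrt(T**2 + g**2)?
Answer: -2907 + sqrt(47281) ≈ -2689.6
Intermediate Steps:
(-415 + z(6**3, 25)) - 2492 = (-415 + sqrt((6**3)**2 + 25**2)) - 2492 = (-415 + sqrt(216**2 + 625)) - 2492 = (-415 + sqrt(46656 + 625)) - 2492 = (-415 + sqrt(47281)) - 2492 = -2907 + sqrt(47281)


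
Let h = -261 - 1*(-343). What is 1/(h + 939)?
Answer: 1/1021 ≈ 0.00097943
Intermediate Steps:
h = 82 (h = -261 + 343 = 82)
1/(h + 939) = 1/(82 + 939) = 1/1021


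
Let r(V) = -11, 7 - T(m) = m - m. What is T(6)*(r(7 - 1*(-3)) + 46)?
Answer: 245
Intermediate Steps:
T(m) = 7 (T(m) = 7 - (m - m) = 7 - 1*0 = 7 + 0 = 7)
T(6)*(r(7 - 1*(-3)) + 46) = 7*(-11 + 46) = 7*35 = 245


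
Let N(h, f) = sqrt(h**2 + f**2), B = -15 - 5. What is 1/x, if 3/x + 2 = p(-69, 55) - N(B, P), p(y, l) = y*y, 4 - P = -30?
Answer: 4759/3 - 2*sqrt(389)/3 ≈ 1573.2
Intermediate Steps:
P = 34 (P = 4 - 1*(-30) = 4 + 30 = 34)
p(y, l) = y**2
B = -20
N(h, f) = sqrt(f**2 + h**2)
x = 3/(4759 - 2*sqrt(389)) (x = 3/(-2 + ((-69)**2 - sqrt(34**2 + (-20)**2))) = 3/(-2 + (4761 - sqrt(1156 + 400))) = 3/(-2 + (4761 - sqrt(1556))) = 3/(-2 + (4761 - 2*sqrt(389))) = 3/(4759 - 2*sqrt(389)) ≈ 0.00063565)
1/x = 1/(14277/22646525 + 6*sqrt(389)/22646525)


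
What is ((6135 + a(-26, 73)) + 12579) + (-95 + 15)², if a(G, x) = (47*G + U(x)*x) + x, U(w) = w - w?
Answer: 23965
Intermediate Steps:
U(w) = 0
a(G, x) = x + 47*G (a(G, x) = (47*G + 0*x) + x = (47*G + 0) + x = 47*G + x = x + 47*G)
((6135 + a(-26, 73)) + 12579) + (-95 + 15)² = ((6135 + (73 + 47*(-26))) + 12579) + (-95 + 15)² = ((6135 + (73 - 1222)) + 12579) + (-80)² = ((6135 - 1149) + 12579) + 6400 = (4986 + 12579) + 6400 = 17565 + 6400 = 23965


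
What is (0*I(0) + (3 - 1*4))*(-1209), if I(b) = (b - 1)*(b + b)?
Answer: 1209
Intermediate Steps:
I(b) = 2*b*(-1 + b) (I(b) = (-1 + b)*(2*b) = 2*b*(-1 + b))
(0*I(0) + (3 - 1*4))*(-1209) = (0*(2*0*(-1 + 0)) + (3 - 1*4))*(-1209) = (0*(2*0*(-1)) + (3 - 4))*(-1209) = (0*0 - 1)*(-1209) = (0 - 1)*(-1209) = -1*(-1209) = 1209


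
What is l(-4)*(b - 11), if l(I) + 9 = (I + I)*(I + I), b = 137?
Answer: 6930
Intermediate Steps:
l(I) = -9 + 4*I² (l(I) = -9 + (I + I)*(I + I) = -9 + (2*I)*(2*I) = -9 + 4*I²)
l(-4)*(b - 11) = (-9 + 4*(-4)²)*(137 - 11) = (-9 + 4*16)*126 = (-9 + 64)*126 = 55*126 = 6930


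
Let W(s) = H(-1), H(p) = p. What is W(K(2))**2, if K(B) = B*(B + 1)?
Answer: 1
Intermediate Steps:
K(B) = B*(1 + B)
W(s) = -1
W(K(2))**2 = (-1)**2 = 1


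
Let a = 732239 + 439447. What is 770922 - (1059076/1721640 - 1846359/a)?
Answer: 32398382490645698/42025447605 ≈ 7.7092e+5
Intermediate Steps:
a = 1171686
770922 - (1059076/1721640 - 1846359/a) = 770922 - (1059076/1721640 - 1846359/1171686) = 770922 - (1059076*(1/1721640) - 1846359*1/1171686) = 770922 - (264769/430410 - 615453/390562) = 770922 - 1*(-40372103888/42025447605) = 770922 + 40372103888/42025447605 = 32398382490645698/42025447605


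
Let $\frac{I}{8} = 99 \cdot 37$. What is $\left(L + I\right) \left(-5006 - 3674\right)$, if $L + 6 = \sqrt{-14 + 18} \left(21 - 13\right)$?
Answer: $-254445520$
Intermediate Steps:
$I = 29304$ ($I = 8 \cdot 99 \cdot 37 = 8 \cdot 3663 = 29304$)
$L = 10$ ($L = -6 + \sqrt{-14 + 18} \left(21 - 13\right) = -6 + \sqrt{4} \cdot 8 = -6 + 2 \cdot 8 = -6 + 16 = 10$)
$\left(L + I\right) \left(-5006 - 3674\right) = \left(10 + 29304\right) \left(-5006 - 3674\right) = 29314 \left(-8680\right) = -254445520$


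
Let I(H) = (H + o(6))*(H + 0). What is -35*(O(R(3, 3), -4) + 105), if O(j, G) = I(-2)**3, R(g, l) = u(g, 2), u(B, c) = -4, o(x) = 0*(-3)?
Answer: -5915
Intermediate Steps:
o(x) = 0
R(g, l) = -4
I(H) = H**2 (I(H) = (H + 0)*(H + 0) = H*H = H**2)
O(j, G) = 64 (O(j, G) = ((-2)**2)**3 = 4**3 = 64)
-35*(O(R(3, 3), -4) + 105) = -35*(64 + 105) = -35*169 = -5915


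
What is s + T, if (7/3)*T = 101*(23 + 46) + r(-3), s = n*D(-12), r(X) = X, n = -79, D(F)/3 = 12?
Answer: 990/7 ≈ 141.43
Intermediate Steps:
D(F) = 36 (D(F) = 3*12 = 36)
s = -2844 (s = -79*36 = -2844)
T = 20898/7 (T = 3*(101*(23 + 46) - 3)/7 = 3*(101*69 - 3)/7 = 3*(6969 - 3)/7 = (3/7)*6966 = 20898/7 ≈ 2985.4)
s + T = -2844 + 20898/7 = 990/7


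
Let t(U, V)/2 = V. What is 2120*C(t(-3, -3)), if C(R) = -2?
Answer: -4240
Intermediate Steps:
t(U, V) = 2*V
2120*C(t(-3, -3)) = 2120*(-2) = -4240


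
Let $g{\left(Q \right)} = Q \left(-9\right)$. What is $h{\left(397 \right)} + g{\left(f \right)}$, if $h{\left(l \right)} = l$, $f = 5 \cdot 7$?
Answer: $82$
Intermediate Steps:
$f = 35$
$g{\left(Q \right)} = - 9 Q$
$h{\left(397 \right)} + g{\left(f \right)} = 397 - 315 = 82$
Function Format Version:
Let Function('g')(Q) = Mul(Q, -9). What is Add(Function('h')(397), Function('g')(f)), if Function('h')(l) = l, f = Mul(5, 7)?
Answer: 82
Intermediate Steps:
f = 35
Function('g')(Q) = Mul(-9, Q)
Add(Function('h')(397), Function('g')(f)) = Add(397, Mul(-9, 35)) = Add(397, -315) = 82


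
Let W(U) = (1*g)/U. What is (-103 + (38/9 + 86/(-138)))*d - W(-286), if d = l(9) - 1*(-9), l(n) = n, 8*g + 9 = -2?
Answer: -8559639/4784 ≈ -1789.2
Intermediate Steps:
g = -11/8 (g = -9/8 + (⅛)*(-2) = -9/8 - ¼ = -11/8 ≈ -1.3750)
W(U) = -11/(8*U) (W(U) = (1*(-11/8))/U = -11/(8*U))
d = 18 (d = 9 - 1*(-9) = 9 + 9 = 18)
(-103 + (38/9 + 86/(-138)))*d - W(-286) = (-103 + (38/9 + 86/(-138)))*18 - (-11)/(8*(-286)) = (-103 + (38*(⅑) + 86*(-1/138)))*18 - (-11)*(-1)/(8*286) = (-103 + (38/9 - 43/69))*18 - 1*1/208 = (-103 + 745/207)*18 - 1/208 = -20576/207*18 - 1/208 = -41152/23 - 1/208 = -8559639/4784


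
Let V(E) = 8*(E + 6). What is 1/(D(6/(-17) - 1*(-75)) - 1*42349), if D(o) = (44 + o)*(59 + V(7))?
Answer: -17/391162 ≈ -4.3460e-5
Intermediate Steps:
V(E) = 48 + 8*E (V(E) = 8*(6 + E) = 48 + 8*E)
D(o) = 7172 + 163*o (D(o) = (44 + o)*(59 + (48 + 8*7)) = (44 + o)*(59 + (48 + 56)) = (44 + o)*(59 + 104) = (44 + o)*163 = 7172 + 163*o)
1/(D(6/(-17) - 1*(-75)) - 1*42349) = 1/((7172 + 163*(6/(-17) - 1*(-75))) - 1*42349) = 1/((7172 + 163*(6*(-1/17) + 75)) - 42349) = 1/((7172 + 163*(-6/17 + 75)) - 42349) = 1/((7172 + 163*(1269/17)) - 42349) = 1/((7172 + 206847/17) - 42349) = 1/(328771/17 - 42349) = 1/(-391162/17) = -17/391162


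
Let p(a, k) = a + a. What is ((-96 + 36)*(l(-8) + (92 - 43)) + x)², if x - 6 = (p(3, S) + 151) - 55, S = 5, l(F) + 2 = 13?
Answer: 12194064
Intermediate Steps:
l(F) = 11 (l(F) = -2 + 13 = 11)
p(a, k) = 2*a
x = 108 (x = 6 + ((2*3 + 151) - 55) = 6 + ((6 + 151) - 55) = 6 + (157 - 55) = 6 + 102 = 108)
((-96 + 36)*(l(-8) + (92 - 43)) + x)² = ((-96 + 36)*(11 + (92 - 43)) + 108)² = (-60*(11 + 49) + 108)² = (-60*60 + 108)² = (-3600 + 108)² = (-3492)² = 12194064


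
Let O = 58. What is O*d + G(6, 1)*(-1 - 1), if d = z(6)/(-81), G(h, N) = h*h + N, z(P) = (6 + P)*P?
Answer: -1130/9 ≈ -125.56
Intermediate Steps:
z(P) = P*(6 + P)
G(h, N) = N + h² (G(h, N) = h² + N = N + h²)
d = -8/9 (d = (6*(6 + 6))/(-81) = (6*12)*(-1/81) = 72*(-1/81) = -8/9 ≈ -0.88889)
O*d + G(6, 1)*(-1 - 1) = 58*(-8/9) + (1 + 6²)*(-1 - 1) = -464/9 + (1 + 36)*(-2) = -464/9 + 37*(-2) = -464/9 - 74 = -1130/9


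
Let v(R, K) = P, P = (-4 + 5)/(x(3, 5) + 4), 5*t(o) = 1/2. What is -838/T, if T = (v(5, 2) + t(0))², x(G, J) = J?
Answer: -6787800/361 ≈ -18803.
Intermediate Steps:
t(o) = ⅒ (t(o) = (⅕)/2 = (⅕)*(½) = ⅒)
P = ⅑ (P = (-4 + 5)/(5 + 4) = 1/9 = 1*(⅑) = ⅑ ≈ 0.11111)
v(R, K) = ⅑
T = 361/8100 (T = (⅑ + ⅒)² = (19/90)² = 361/8100 ≈ 0.044568)
-838/T = -838/361/8100 = -838*8100/361 = -6787800/361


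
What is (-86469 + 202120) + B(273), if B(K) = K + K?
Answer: 116197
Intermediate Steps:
B(K) = 2*K
(-86469 + 202120) + B(273) = (-86469 + 202120) + 2*273 = 115651 + 546 = 116197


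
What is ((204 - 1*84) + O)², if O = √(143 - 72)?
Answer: (120 + √71)² ≈ 16493.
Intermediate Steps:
O = √71 ≈ 8.4261
((204 - 1*84) + O)² = ((204 - 1*84) + √71)² = ((204 - 84) + √71)² = (120 + √71)²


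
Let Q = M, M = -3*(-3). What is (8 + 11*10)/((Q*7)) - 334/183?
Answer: 184/3843 ≈ 0.047879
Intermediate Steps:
M = 9
Q = 9
(8 + 11*10)/((Q*7)) - 334/183 = (8 + 11*10)/((9*7)) - 334/183 = (8 + 110)/63 - 334*1/183 = 118*(1/63) - 334/183 = 118/63 - 334/183 = 184/3843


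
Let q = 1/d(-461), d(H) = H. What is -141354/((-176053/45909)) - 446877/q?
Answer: 36275220238527/176053 ≈ 2.0605e+8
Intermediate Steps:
q = -1/461 (q = 1/(-461) = -1/461 ≈ -0.0021692)
-141354/((-176053/45909)) - 446877/q = -141354/((-176053/45909)) - 446877/(-1/461) = -141354/((-176053*1/45909)) - 446877*(-461) = -141354/(-176053/45909) + 206010297 = -141354*(-45909/176053) + 206010297 = 6489420786/176053 + 206010297 = 36275220238527/176053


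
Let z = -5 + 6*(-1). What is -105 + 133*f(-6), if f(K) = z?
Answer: -1568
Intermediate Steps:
z = -11 (z = -5 - 6 = -11)
f(K) = -11
-105 + 133*f(-6) = -105 + 133*(-11) = -105 - 1463 = -1568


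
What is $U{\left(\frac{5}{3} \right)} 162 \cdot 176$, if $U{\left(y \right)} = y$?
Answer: $47520$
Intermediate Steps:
$U{\left(\frac{5}{3} \right)} 162 \cdot 176 = \frac{5}{3} \cdot 162 \cdot 176 = 270 \cdot 176 = 47520$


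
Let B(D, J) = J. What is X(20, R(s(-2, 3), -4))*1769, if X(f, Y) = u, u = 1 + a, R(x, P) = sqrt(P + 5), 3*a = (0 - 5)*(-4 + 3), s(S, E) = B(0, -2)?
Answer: 14152/3 ≈ 4717.3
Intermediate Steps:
s(S, E) = -2
a = 5/3 (a = ((0 - 5)*(-4 + 3))/3 = (-5*(-1))/3 = (1/3)*5 = 5/3 ≈ 1.6667)
R(x, P) = sqrt(5 + P)
u = 8/3 (u = 1 + 5/3 = 8/3 ≈ 2.6667)
X(f, Y) = 8/3
X(20, R(s(-2, 3), -4))*1769 = (8/3)*1769 = 14152/3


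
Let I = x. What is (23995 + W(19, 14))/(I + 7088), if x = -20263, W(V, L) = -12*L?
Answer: -23827/13175 ≈ -1.8085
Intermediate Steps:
I = -20263
(23995 + W(19, 14))/(I + 7088) = (23995 - 12*14)/(-20263 + 7088) = (23995 - 168)/(-13175) = 23827*(-1/13175) = -23827/13175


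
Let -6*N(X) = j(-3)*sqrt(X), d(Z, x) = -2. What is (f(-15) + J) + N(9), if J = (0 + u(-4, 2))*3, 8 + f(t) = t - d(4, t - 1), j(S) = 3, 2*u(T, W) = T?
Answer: -57/2 ≈ -28.500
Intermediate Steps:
u(T, W) = T/2
f(t) = -6 + t (f(t) = -8 + (t - 1*(-2)) = -8 + (t + 2) = -8 + (2 + t) = -6 + t)
J = -6 (J = (0 + (1/2)*(-4))*3 = (0 - 2)*3 = -2*3 = -6)
N(X) = -sqrt(X)/2
(f(-15) + J) + N(9) = ((-6 - 15) - 6) - sqrt(9)/2 = (-21 - 6) - 1/2*3 = -27 - 3/2 = -57/2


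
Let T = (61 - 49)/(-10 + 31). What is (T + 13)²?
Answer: 9025/49 ≈ 184.18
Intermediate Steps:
T = 4/7 (T = 12/21 = 12*(1/21) = 4/7 ≈ 0.57143)
(T + 13)² = (4/7 + 13)² = (95/7)² = 9025/49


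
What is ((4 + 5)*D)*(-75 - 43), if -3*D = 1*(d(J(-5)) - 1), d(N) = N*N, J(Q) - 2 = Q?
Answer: 2832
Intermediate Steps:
J(Q) = 2 + Q
d(N) = N**2
D = -8/3 (D = -((2 - 5)**2 - 1)/3 = -((-3)**2 - 1)/3 = -(9 - 1)/3 = -8/3 ≈ -2.6667)
((4 + 5)*D)*(-75 - 43) = ((4 + 5)*(-8/3))*(-75 - 43) = (9*(-8/3))*(-118) = -24*(-118) = 2832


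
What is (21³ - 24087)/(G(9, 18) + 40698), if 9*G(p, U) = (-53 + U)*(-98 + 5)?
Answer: -6354/17597 ≈ -0.36108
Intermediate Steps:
G(p, U) = 1643/3 - 31*U/3 (G(p, U) = ((-53 + U)*(-98 + 5))/9 = ((-53 + U)*(-93))/9 = (4929 - 93*U)/9 = 1643/3 - 31*U/3)
(21³ - 24087)/(G(9, 18) + 40698) = (21³ - 24087)/((1643/3 - 31/3*18) + 40698) = (9261 - 24087)/((1643/3 - 186) + 40698) = -14826/(1085/3 + 40698) = -14826/123179/3 = -14826*3/123179 = -6354/17597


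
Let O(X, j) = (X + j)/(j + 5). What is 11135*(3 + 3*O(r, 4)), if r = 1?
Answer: 155890/3 ≈ 51963.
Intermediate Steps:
O(X, j) = (X + j)/(5 + j)
11135*(3 + 3*O(r, 4)) = 11135*(3 + 3*((1 + 4)/(5 + 4))) = 11135*(3 + 3*(5/9)) = 11135*(3 + 5/3) = 11135*(14/3) = 155890/3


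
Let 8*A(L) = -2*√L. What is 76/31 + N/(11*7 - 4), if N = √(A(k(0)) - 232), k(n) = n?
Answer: 76/31 + 2*I*√58/73 ≈ 2.4516 + 0.20865*I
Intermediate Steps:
A(L) = -√L/4 (A(L) = (-2*√L)/8 = -√L/4)
N = 2*I*√58 (N = √(-√0/4 - 232) = √(-¼*0 - 232) = √(0 - 232) = √(-232) = 2*I*√58 ≈ 15.232*I)
76/31 + N/(11*7 - 4) = 76/31 + (2*I*√58)/(11*7 - 4) = 76*(1/31) + (2*I*√58)/(77 - 4) = 76/31 + (2*I*√58)/73 = 76/31 + (2*I*√58)*(1/73) = 76/31 + 2*I*√58/73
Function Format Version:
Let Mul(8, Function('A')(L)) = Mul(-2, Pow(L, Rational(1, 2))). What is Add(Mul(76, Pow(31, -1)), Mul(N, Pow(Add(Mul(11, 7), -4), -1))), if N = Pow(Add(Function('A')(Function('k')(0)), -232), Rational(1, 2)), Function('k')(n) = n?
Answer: Add(Rational(76, 31), Mul(Rational(2, 73), I, Pow(58, Rational(1, 2)))) ≈ Add(2.4516, Mul(0.20865, I))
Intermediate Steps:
Function('A')(L) = Mul(Rational(-1, 4), Pow(L, Rational(1, 2))) (Function('A')(L) = Mul(Rational(1, 8), Mul(-2, Pow(L, Rational(1, 2)))) = Mul(Rational(-1, 4), Pow(L, Rational(1, 2))))
N = Mul(2, I, Pow(58, Rational(1, 2))) (N = Pow(Add(Mul(Rational(-1, 4), Pow(0, Rational(1, 2))), -232), Rational(1, 2)) = Pow(Add(Mul(Rational(-1, 4), 0), -232), Rational(1, 2)) = Pow(Add(0, -232), Rational(1, 2)) = Pow(-232, Rational(1, 2)) = Mul(2, I, Pow(58, Rational(1, 2))) ≈ Mul(15.232, I))
Add(Mul(76, Pow(31, -1)), Mul(N, Pow(Add(Mul(11, 7), -4), -1))) = Add(Mul(76, Pow(31, -1)), Mul(Mul(2, I, Pow(58, Rational(1, 2))), Pow(Add(Mul(11, 7), -4), -1))) = Add(Mul(76, Rational(1, 31)), Mul(Mul(2, I, Pow(58, Rational(1, 2))), Pow(Add(77, -4), -1))) = Add(Rational(76, 31), Mul(Mul(2, I, Pow(58, Rational(1, 2))), Pow(73, -1))) = Add(Rational(76, 31), Mul(Mul(2, I, Pow(58, Rational(1, 2))), Rational(1, 73))) = Add(Rational(76, 31), Mul(Rational(2, 73), I, Pow(58, Rational(1, 2))))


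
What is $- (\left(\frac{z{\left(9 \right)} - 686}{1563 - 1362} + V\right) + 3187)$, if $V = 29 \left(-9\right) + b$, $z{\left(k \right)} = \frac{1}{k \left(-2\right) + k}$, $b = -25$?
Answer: $- \frac{5241734}{1809} \approx -2897.6$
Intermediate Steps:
$z{\left(k \right)} = - \frac{1}{k}$ ($z{\left(k \right)} = \frac{1}{- 2 k + k} = \frac{1}{\left(-1\right) k} = - \frac{1}{k}$)
$V = -286$ ($V = 29 \left(-9\right) - 25 = -261 - 25 = -286$)
$- (\left(\frac{z{\left(9 \right)} - 686}{1563 - 1362} + V\right) + 3187) = - (\left(\frac{- \frac{1}{9} - 686}{1563 - 1362} - 286\right) + 3187) = - (\left(\frac{\left(-1\right) \frac{1}{9} - 686}{201} - 286\right) + 3187) = - (\left(\left(- \frac{1}{9} - 686\right) \frac{1}{201} - 286\right) + 3187) = - (\left(\left(- \frac{6175}{9}\right) \frac{1}{201} - 286\right) + 3187) = - (\left(- \frac{6175}{1809} - 286\right) + 3187) = - (- \frac{523549}{1809} + 3187) = \left(-1\right) \frac{5241734}{1809} = - \frac{5241734}{1809}$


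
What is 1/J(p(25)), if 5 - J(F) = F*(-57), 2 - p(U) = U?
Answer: -1/1306 ≈ -0.00076570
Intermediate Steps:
p(U) = 2 - U
J(F) = 5 + 57*F (J(F) = 5 - F*(-57) = 5 - (-57)*F = 5 + 57*F)
1/J(p(25)) = 1/(5 + 57*(2 - 1*25)) = 1/(5 + 57*(2 - 25)) = 1/(5 + 57*(-23)) = 1/(5 - 1311) = 1/(-1306) = -1/1306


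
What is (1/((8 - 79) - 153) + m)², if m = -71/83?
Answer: 255584169/345662464 ≈ 0.73940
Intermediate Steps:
m = -71/83 (m = -71*1/83 = -71/83 ≈ -0.85542)
(1/((8 - 79) - 153) + m)² = (1/((8 - 79) - 153) - 71/83)² = (1/(-71 - 153) - 71/83)² = (1/(-224) - 71/83)² = (-1/224 - 71/83)² = (-15987/18592)² = 255584169/345662464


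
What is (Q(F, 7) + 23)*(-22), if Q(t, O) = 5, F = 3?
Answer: -616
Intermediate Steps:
(Q(F, 7) + 23)*(-22) = (5 + 23)*(-22) = 28*(-22) = -616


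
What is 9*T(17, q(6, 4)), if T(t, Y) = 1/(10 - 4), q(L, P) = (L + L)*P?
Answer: 3/2 ≈ 1.5000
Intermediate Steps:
q(L, P) = 2*L*P (q(L, P) = (2*L)*P = 2*L*P)
T(t, Y) = 1/6
9*T(17, q(6, 4)) = 9*(1/6) = 3/2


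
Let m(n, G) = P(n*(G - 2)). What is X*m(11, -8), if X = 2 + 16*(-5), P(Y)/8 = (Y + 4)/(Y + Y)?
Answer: -16536/55 ≈ -300.65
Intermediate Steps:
P(Y) = 4*(4 + Y)/Y (P(Y) = 8*((Y + 4)/(Y + Y)) = 8*((4 + Y)/((2*Y))) = 8*((4 + Y)*(1/(2*Y))) = 8*((4 + Y)/(2*Y)) = 4*(4 + Y)/Y)
X = -78 (X = 2 - 80 = -78)
m(n, G) = 4 + 16/(n*(-2 + G)) (m(n, G) = 4 + 16/((n*(G - 2))) = 4 + 16/((n*(-2 + G))) = 4 + 16*(1/(n*(-2 + G))) = 4 + 16/(n*(-2 + G)))
X*m(11, -8) = -78*(4 + 16/(11*(-2 - 8))) = -78*(4 + 16*(1/11)/(-10)) = -78*(4 + 16*(1/11)*(-1/10)) = -78*(4 - 8/55) = -78*212/55 = -16536/55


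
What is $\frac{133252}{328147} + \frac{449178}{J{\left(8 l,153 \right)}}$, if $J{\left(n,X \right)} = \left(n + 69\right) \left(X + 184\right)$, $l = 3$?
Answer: $\frac{50524221366}{3428151709} \approx 14.738$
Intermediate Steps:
$J{\left(n,X \right)} = \left(69 + n\right) \left(184 + X\right)$
$\frac{133252}{328147} + \frac{449178}{J{\left(8 l,153 \right)}} = \frac{133252}{328147} + \frac{449178}{12696 + 69 \cdot 153 + 184 \cdot 8 \cdot 3 + 153 \cdot 8 \cdot 3} = 133252 \cdot \frac{1}{328147} + \frac{449178}{12696 + 10557 + 184 \cdot 24 + 153 \cdot 24} = \frac{133252}{328147} + \frac{449178}{12696 + 10557 + 4416 + 3672} = \frac{133252}{328147} + \frac{449178}{31341} = \frac{133252}{328147} + 449178 \cdot \frac{1}{31341} = \frac{133252}{328147} + \frac{149726}{10447} = \frac{50524221366}{3428151709}$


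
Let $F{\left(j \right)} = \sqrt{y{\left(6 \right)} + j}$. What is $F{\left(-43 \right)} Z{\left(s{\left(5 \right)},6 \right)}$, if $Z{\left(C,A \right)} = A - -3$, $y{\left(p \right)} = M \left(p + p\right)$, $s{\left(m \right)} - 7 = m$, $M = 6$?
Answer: $9 \sqrt{29} \approx 48.466$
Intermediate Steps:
$s{\left(m \right)} = 7 + m$
$y{\left(p \right)} = 12 p$ ($y{\left(p \right)} = 6 \left(p + p\right) = 6 \cdot 2 p = 12 p$)
$Z{\left(C,A \right)} = 3 + A$ ($Z{\left(C,A \right)} = A + 3 = 3 + A$)
$F{\left(j \right)} = \sqrt{72 + j}$ ($F{\left(j \right)} = \sqrt{12 \cdot 6 + j} = \sqrt{72 + j}$)
$F{\left(-43 \right)} Z{\left(s{\left(5 \right)},6 \right)} = \sqrt{72 - 43} \left(3 + 6\right) = \sqrt{29} \cdot 9 = 9 \sqrt{29}$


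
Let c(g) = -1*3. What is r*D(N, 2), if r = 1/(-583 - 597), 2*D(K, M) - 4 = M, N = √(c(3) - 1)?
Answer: -3/1180 ≈ -0.0025424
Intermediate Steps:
c(g) = -3
N = 2*I (N = √(-3 - 1) = √(-4) = 2*I ≈ 2.0*I)
D(K, M) = 2 + M/2
r = -1/1180 (r = 1/(-1180) = -1/1180 ≈ -0.00084746)
r*D(N, 2) = -(2 + (½)*2)/1180 = -(2 + 1)/1180 = -1/1180*3 = -3/1180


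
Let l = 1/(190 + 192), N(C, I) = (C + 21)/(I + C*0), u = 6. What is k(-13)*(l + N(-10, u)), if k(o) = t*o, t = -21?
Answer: 95732/191 ≈ 501.21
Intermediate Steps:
N(C, I) = (21 + C)/I (N(C, I) = (21 + C)/(I + 0) = (21 + C)/I)
k(o) = -21*o
l = 1/382 ≈ 0.0026178
k(-13)*(l + N(-10, u)) = (-21*(-13))*(1/382 + (21 - 10)/6) = 273*(1/382 + (⅙)*11) = 273*(1/382 + 11/6) = 273*(1052/573) = 95732/191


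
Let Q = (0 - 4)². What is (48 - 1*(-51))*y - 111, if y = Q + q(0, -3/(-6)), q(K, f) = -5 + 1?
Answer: 1077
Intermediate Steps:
q(K, f) = -4
Q = 16 (Q = (-4)² = 16)
y = 12 (y = 16 - 4 = 12)
(48 - 1*(-51))*y - 111 = (48 - 1*(-51))*12 - 111 = (48 + 51)*12 - 111 = 99*12 - 111 = 1188 - 111 = 1077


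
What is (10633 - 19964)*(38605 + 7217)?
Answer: -427565082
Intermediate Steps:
(10633 - 19964)*(38605 + 7217) = -9331*45822 = -427565082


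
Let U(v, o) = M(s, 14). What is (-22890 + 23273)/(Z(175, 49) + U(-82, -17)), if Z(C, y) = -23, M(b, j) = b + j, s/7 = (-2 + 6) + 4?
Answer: 383/47 ≈ 8.1489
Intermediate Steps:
s = 56 (s = 7*((-2 + 6) + 4) = 7*(4 + 4) = 7*8 = 56)
U(v, o) = 70 (U(v, o) = 56 + 14 = 70)
(-22890 + 23273)/(Z(175, 49) + U(-82, -17)) = (-22890 + 23273)/(-23 + 70) = 383/47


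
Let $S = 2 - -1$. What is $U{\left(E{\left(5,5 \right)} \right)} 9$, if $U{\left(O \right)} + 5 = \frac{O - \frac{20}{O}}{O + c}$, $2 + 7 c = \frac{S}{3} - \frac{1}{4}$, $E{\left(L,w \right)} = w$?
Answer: $- \frac{647}{15} \approx -43.133$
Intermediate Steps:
$S = 3$ ($S = 2 + 1 = 3$)
$c = - \frac{5}{28}$ ($c = - \frac{2}{7} + \frac{\frac{3}{3} - \frac{1}{4}}{7} = - \frac{2}{7} + \frac{3 \cdot \frac{1}{3} - \frac{1}{4}}{7} = - \frac{2}{7} + \frac{1 - \frac{1}{4}}{7} = - \frac{2}{7} + \frac{1}{7} \cdot \frac{3}{4} = - \frac{2}{7} + \frac{3}{28} = - \frac{5}{28} \approx -0.17857$)
$U{\left(O \right)} = -5 + \frac{O - \frac{20}{O}}{- \frac{5}{28} + O}$ ($U{\left(O \right)} = -5 + \frac{O - \frac{20}{O}}{O - \frac{5}{28}} = -5 + \frac{O - \frac{20}{O}}{- \frac{5}{28} + O}$)
$U{\left(E{\left(5,5 \right)} \right)} 9 = \frac{-560 - 112 \cdot 5^{2} + 25 \cdot 5}{5 \left(-5 + 28 \cdot 5\right)} 9 = \frac{-560 - 2800 + 125}{5 \left(-5 + 140\right)} 9 = \frac{-560 - 2800 + 125}{5 \cdot 135} \cdot 9 = \frac{1}{5} \cdot \frac{1}{135} \left(-3235\right) 9 = \left(- \frac{647}{135}\right) 9 = - \frac{647}{15}$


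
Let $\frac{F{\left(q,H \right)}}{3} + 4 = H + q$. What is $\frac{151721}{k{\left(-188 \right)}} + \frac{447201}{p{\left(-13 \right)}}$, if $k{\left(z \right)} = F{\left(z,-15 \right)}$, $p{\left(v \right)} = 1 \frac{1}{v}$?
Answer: $- \frac{3610405394}{621} \approx -5.8139 \cdot 10^{6}$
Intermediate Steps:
$p{\left(v \right)} = \frac{1}{v}$
$F{\left(q,H \right)} = -12 + 3 H + 3 q$ ($F{\left(q,H \right)} = -12 + 3 \left(H + q\right) = -12 + \left(3 H + 3 q\right) = -12 + 3 H + 3 q$)
$k{\left(z \right)} = -57 + 3 z$ ($k{\left(z \right)} = -12 + 3 \left(-15\right) + 3 z = -12 - 45 + 3 z = -57 + 3 z$)
$\frac{151721}{k{\left(-188 \right)}} + \frac{447201}{p{\left(-13 \right)}} = \frac{151721}{-57 + 3 \left(-188\right)} + \frac{447201}{\frac{1}{-13}} = \frac{151721}{-57 - 564} + \frac{447201}{- \frac{1}{13}} = \frac{151721}{-621} + 447201 \left(-13\right) = 151721 \left(- \frac{1}{621}\right) - 5813613 = - \frac{151721}{621} - 5813613 = - \frac{3610405394}{621}$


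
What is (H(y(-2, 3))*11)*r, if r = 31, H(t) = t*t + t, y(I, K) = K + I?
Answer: 682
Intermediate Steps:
y(I, K) = I + K
H(t) = t + t**2 (H(t) = t**2 + t = t + t**2)
(H(y(-2, 3))*11)*r = (((-2 + 3)*(1 + (-2 + 3)))*11)*31 = ((1*(1 + 1))*11)*31 = ((1*2)*11)*31 = (2*11)*31 = 22*31 = 682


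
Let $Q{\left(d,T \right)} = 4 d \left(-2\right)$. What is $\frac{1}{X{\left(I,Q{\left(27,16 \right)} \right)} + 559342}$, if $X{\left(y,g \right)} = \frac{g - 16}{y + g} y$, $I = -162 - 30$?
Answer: $\frac{17}{9506958} \approx 1.7882 \cdot 10^{-6}$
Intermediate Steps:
$Q{\left(d,T \right)} = - 8 d$
$I = -192$ ($I = -162 - 30 = -192$)
$X{\left(y,g \right)} = \frac{y \left(-16 + g\right)}{g + y}$ ($X{\left(y,g \right)} = \frac{-16 + g}{g + y} y = \frac{y \left(-16 + g\right)}{g + y}$)
$\frac{1}{X{\left(I,Q{\left(27,16 \right)} \right)} + 559342} = \frac{1}{- \frac{192 \left(-16 - 216\right)}{\left(-8\right) 27 - 192} + 559342} = \frac{1}{- \frac{192 \left(-16 - 216\right)}{-216 - 192} + 559342} = \frac{1}{\left(-192\right) \frac{1}{-408} \left(-232\right) + 559342} = \frac{1}{\left(-192\right) \left(- \frac{1}{408}\right) \left(-232\right) + 559342} = \frac{1}{- \frac{1856}{17} + 559342} = \frac{1}{\frac{9506958}{17}} = \frac{17}{9506958}$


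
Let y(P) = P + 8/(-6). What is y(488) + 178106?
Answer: 535778/3 ≈ 1.7859e+5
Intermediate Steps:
y(P) = -4/3 + P (y(P) = P + 8*(-⅙) = P - 4/3 = -4/3 + P)
y(488) + 178106 = (-4/3 + 488) + 178106 = 1460/3 + 178106 = 535778/3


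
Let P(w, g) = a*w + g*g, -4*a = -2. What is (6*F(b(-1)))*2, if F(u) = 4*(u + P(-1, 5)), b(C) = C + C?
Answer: 1080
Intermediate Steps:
b(C) = 2*C
a = ½ (a = -¼*(-2) = ½ ≈ 0.50000)
P(w, g) = g² + w/2 (P(w, g) = w/2 + g*g = w/2 + g² = g² + w/2)
F(u) = 98 + 4*u (F(u) = 4*(u + (5² + (½)*(-1))) = 4*(u + (25 - ½)) = 4*(u + 49/2) = 4*(49/2 + u) = 98 + 4*u)
(6*F(b(-1)))*2 = (6*(98 + 4*(2*(-1))))*2 = (6*(98 + 4*(-2)))*2 = (6*(98 - 8))*2 = (6*90)*2 = 540*2 = 1080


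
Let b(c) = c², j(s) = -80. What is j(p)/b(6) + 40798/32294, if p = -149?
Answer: -139349/145323 ≈ -0.95889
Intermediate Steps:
j(p)/b(6) + 40798/32294 = -80/(6²) + 40798/32294 = -80/36 + 40798*(1/32294) = -80*1/36 + 20399/16147 = -20/9 + 20399/16147 = -139349/145323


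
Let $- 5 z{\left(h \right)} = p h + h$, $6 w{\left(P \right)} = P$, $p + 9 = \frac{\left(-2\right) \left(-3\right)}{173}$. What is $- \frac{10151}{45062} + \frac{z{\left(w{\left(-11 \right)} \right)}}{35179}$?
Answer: $- \frac{927021290153}{4113687674310} \approx -0.22535$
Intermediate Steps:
$p = - \frac{1551}{173}$ ($p = -9 + \frac{\left(-2\right) \left(-3\right)}{173} = -9 + 6 \cdot \frac{1}{173} = -9 + \frac{6}{173} = - \frac{1551}{173} \approx -8.9653$)
$w{\left(P \right)} = \frac{P}{6}$
$z{\left(h \right)} = \frac{1378 h}{865}$ ($z{\left(h \right)} = - \frac{- \frac{1551 h}{173} + h}{5} = - \frac{\left(- \frac{1378}{173}\right) h}{5} = \frac{1378 h}{865}$)
$- \frac{10151}{45062} + \frac{z{\left(w{\left(-11 \right)} \right)}}{35179} = - \frac{10151}{45062} + \frac{\frac{1378}{865} \cdot \frac{1}{6} \left(-11\right)}{35179} = \left(-10151\right) \frac{1}{45062} + \frac{1378}{865} \left(- \frac{11}{6}\right) \frac{1}{35179} = - \frac{10151}{45062} - \frac{7579}{91289505} = - \frac{927021290153}{4113687674310}$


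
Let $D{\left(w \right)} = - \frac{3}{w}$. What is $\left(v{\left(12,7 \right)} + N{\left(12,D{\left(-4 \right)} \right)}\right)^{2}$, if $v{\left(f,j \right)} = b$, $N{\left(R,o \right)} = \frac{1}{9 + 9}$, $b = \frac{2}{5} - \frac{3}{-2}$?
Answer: $\frac{7744}{2025} \approx 3.8242$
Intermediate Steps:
$b = \frac{19}{10}$ ($b = 2 \cdot \frac{1}{5} - - \frac{3}{2} = \frac{2}{5} + \frac{3}{2} = \frac{19}{10} \approx 1.9$)
$N{\left(R,o \right)} = \frac{1}{18}$
$v{\left(f,j \right)} = \frac{19}{10}$
$\left(v{\left(12,7 \right)} + N{\left(12,D{\left(-4 \right)} \right)}\right)^{2} = \left(\frac{19}{10} + \frac{1}{18}\right)^{2} = \left(\frac{88}{45}\right)^{2} = \frac{7744}{2025}$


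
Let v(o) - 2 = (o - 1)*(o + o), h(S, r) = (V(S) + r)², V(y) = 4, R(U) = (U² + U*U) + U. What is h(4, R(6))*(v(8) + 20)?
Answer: 901016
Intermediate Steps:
R(U) = U + 2*U² (R(U) = (U² + U²) + U = 2*U² + U = U + 2*U²)
h(S, r) = (4 + r)²
v(o) = 2 + 2*o*(-1 + o) (v(o) = 2 + (o - 1)*(o + o) = 2 + (-1 + o)*(2*o) = 2 + 2*o*(-1 + o))
h(4, R(6))*(v(8) + 20) = (4 + 6*(1 + 2*6))²*((2 - 2*8 + 2*8²) + 20) = (4 + 6*(1 + 12))²*((2 - 16 + 2*64) + 20) = (4 + 6*13)²*((2 - 16 + 128) + 20) = (4 + 78)²*(114 + 20) = 82²*134 = 6724*134 = 901016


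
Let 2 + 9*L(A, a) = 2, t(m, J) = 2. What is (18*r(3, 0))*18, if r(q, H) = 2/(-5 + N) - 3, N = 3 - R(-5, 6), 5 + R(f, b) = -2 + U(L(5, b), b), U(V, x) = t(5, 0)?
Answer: -756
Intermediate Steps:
L(A, a) = 0 (L(A, a) = -2/9 + (⅑)*2 = -2/9 + 2/9 = 0)
U(V, x) = 2
R(f, b) = -5 (R(f, b) = -5 + (-2 + 2) = -5 + 0 = -5)
N = 8 (N = 3 - 1*(-5) = 3 + 5 = 8)
r(q, H) = -7/3 (r(q, H) = 2/(-5 + 8) - 3 = 2/3 - 3 = 2*(⅓) - 3 = ⅔ - 3 = -7/3)
(18*r(3, 0))*18 = (18*(-7/3))*18 = -42*18 = -756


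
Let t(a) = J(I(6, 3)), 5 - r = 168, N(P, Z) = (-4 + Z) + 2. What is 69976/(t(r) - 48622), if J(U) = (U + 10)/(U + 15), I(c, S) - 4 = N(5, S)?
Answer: -279904/194485 ≈ -1.4392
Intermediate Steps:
N(P, Z) = -2 + Z
r = -163 (r = 5 - 1*168 = 5 - 168 = -163)
I(c, S) = 2 + S (I(c, S) = 4 + (-2 + S) = 2 + S)
J(U) = (10 + U)/(15 + U)
t(a) = ¾ (t(a) = (10 + (2 + 3))/(15 + (2 + 3)) = (10 + 5)/(15 + 5) = 15/20 = (1/20)*15 = ¾)
69976/(t(r) - 48622) = 69976/(¾ - 48622) = 69976/(-194485/4) = 69976*(-4/194485) = -279904/194485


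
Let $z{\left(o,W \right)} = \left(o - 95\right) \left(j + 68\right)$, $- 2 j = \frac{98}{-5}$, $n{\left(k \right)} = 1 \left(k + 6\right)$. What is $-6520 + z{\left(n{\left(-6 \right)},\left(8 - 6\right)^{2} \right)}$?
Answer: $-13911$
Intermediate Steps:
$n{\left(k \right)} = 6 + k$ ($n{\left(k \right)} = 1 \left(6 + k\right) = 6 + k$)
$j = \frac{49}{5}$ ($j = - \frac{98 \frac{1}{-5}}{2} = - \frac{98 \left(- \frac{1}{5}\right)}{2} = \left(- \frac{1}{2}\right) \left(- \frac{98}{5}\right) = \frac{49}{5} \approx 9.8$)
$z{\left(o,W \right)} = -7391 + \frac{389 o}{5}$ ($z{\left(o,W \right)} = \left(o - 95\right) \left(\frac{49}{5} + 68\right) = \left(-95 + o\right) \frac{389}{5} = -7391 + \frac{389 o}{5}$)
$-6520 + z{\left(n{\left(-6 \right)},\left(8 - 6\right)^{2} \right)} = -6520 - \left(7391 - \frac{389 \left(6 - 6\right)}{5}\right) = -6520 + \left(-7391 + \frac{389}{5} \cdot 0\right) = -6520 + \left(-7391 + 0\right) = -6520 - 7391 = -13911$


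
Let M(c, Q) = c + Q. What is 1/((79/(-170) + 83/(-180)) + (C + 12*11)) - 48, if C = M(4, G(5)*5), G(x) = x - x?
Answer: -19836636/413327 ≈ -47.993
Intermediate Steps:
G(x) = 0
M(c, Q) = Q + c
C = 4 (C = 0*5 + 4 = 0 + 4 = 4)
1/((79/(-170) + 83/(-180)) + (C + 12*11)) - 48 = 1/((79/(-170) + 83/(-180)) + (4 + 12*11)) - 48 = 1/((79*(-1/170) + 83*(-1/180)) + (4 + 132)) - 48 = 1/((-79/170 - 83/180) + 136) - 48 = 1/(-2833/3060 + 136) - 48 = 1/(413327/3060) - 48 = 3060/413327 - 48 = -19836636/413327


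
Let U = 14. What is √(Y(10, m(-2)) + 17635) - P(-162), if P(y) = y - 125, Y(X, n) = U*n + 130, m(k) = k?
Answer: 287 + √17737 ≈ 420.18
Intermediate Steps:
Y(X, n) = 130 + 14*n (Y(X, n) = 14*n + 130 = 130 + 14*n)
P(y) = -125 + y
√(Y(10, m(-2)) + 17635) - P(-162) = √((130 + 14*(-2)) + 17635) - (-125 - 162) = √((130 - 28) + 17635) - 1*(-287) = √(102 + 17635) + 287 = √17737 + 287 = 287 + √17737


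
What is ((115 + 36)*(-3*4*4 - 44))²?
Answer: 192987664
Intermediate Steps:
((115 + 36)*(-3*4*4 - 44))² = (151*(-12*4 - 44))² = (151*(-48 - 44))² = (151*(-92))² = (-13892)² = 192987664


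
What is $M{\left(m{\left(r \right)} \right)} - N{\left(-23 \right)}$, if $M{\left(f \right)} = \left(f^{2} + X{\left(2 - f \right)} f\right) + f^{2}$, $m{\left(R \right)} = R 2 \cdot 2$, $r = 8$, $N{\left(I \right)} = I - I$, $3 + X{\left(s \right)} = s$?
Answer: $992$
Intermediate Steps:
$X{\left(s \right)} = -3 + s$
$N{\left(I \right)} = 0$
$m{\left(R \right)} = 4 R$ ($m{\left(R \right)} = 2 R 2 = 4 R$)
$M{\left(f \right)} = 2 f^{2} + f \left(-1 - f\right)$ ($M{\left(f \right)} = \left(f^{2} + \left(-3 - \left(-2 + f\right)\right) f\right) + f^{2} = \left(f^{2} + \left(-1 - f\right) f\right) + f^{2} = \left(f^{2} + f \left(-1 - f\right)\right) + f^{2} = 2 f^{2} + f \left(-1 - f\right)$)
$M{\left(m{\left(r \right)} \right)} - N{\left(-23 \right)} = 4 \cdot 8 \left(-1 + 4 \cdot 8\right) - 0 = 32 \left(-1 + 32\right) + 0 = 32 \cdot 31 + 0 = 992 + 0 = 992$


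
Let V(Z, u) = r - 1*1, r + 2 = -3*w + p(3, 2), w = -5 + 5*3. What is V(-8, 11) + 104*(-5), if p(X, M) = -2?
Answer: -555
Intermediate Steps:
w = 10 (w = -5 + 15 = 10)
r = -34 (r = -2 + (-3*10 - 2) = -2 + (-30 - 2) = -2 - 32 = -34)
V(Z, u) = -35 (V(Z, u) = -34 - 1*1 = -34 - 1 = -35)
V(-8, 11) + 104*(-5) = -35 + 104*(-5) = -35 - 520 = -555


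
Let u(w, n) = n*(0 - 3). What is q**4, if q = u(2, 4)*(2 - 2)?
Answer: 0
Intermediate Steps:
u(w, n) = -3*n (u(w, n) = n*(-3) = -3*n)
q = 0 (q = (-3*4)*(2 - 2) = -12*0 = 0)
q**4 = 0**4 = 0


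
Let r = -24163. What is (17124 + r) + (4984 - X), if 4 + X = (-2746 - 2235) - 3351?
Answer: 6281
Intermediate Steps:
X = -8336 (X = -4 + ((-2746 - 2235) - 3351) = -4 + (-4981 - 3351) = -4 - 8332 = -8336)
(17124 + r) + (4984 - X) = (17124 - 24163) + (4984 - 1*(-8336)) = -7039 + (4984 + 8336) = -7039 + 13320 = 6281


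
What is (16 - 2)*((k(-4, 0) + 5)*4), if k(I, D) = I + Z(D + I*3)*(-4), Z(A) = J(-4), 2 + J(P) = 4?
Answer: -392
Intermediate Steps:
J(P) = 2 (J(P) = -2 + 4 = 2)
Z(A) = 2
k(I, D) = -8 + I (k(I, D) = I + 2*(-4) = I - 8 = -8 + I)
(16 - 2)*((k(-4, 0) + 5)*4) = (16 - 2)*(((-8 - 4) + 5)*4) = 14*((-12 + 5)*4) = 14*(-7*4) = 14*(-28) = -392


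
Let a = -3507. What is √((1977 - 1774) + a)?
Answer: 2*I*√826 ≈ 57.48*I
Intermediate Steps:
√((1977 - 1774) + a) = √((1977 - 1774) - 3507) = √(203 - 3507) = √(-3304) = 2*I*√826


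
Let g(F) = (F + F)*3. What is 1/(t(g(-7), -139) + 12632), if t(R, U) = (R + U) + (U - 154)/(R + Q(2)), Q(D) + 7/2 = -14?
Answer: 119/1482255 ≈ 8.0283e-5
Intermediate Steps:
Q(D) = -35/2 (Q(D) = -7/2 - 14 = -35/2)
g(F) = 6*F (g(F) = (2*F)*3 = 6*F)
t(R, U) = R + U + (-154 + U)/(-35/2 + R) (t(R, U) = (R + U) + (U - 154)/(R - 35/2) = (R + U) + (-154 + U)/(-35/2 + R) = R + U + (-154 + U)/(-35/2 + R))
1/(t(g(-7), -139) + 12632) = 1/((-308 - 210*(-7) - 33*(-139) + 2*(6*(-7))² + 2*(6*(-7))*(-139))/(-35 + 2*(6*(-7))) + 12632) = 1/((-308 - 35*(-42) + 4587 + 2*(-42)² + 2*(-42)*(-139))/(-35 + 2*(-42)) + 12632) = 1/((-308 + 1470 + 4587 + 2*1764 + 11676)/(-35 - 84) + 12632) = 1/((-308 + 1470 + 4587 + 3528 + 11676)/(-119) + 12632) = 1/(-1/119*20953 + 12632) = 1/(-20953/119 + 12632) = 1/(1482255/119) = 119/1482255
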